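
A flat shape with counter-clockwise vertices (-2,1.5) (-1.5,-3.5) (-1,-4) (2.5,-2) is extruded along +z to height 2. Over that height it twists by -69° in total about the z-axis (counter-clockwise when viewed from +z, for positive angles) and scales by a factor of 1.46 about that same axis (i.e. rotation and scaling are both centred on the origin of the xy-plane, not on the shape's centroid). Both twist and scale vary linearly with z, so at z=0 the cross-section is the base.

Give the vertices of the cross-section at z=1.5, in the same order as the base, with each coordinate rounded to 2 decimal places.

Cross-section at z=1.5: (-0.08,3.36) (-4.95,-1.33) (-5.06,-2.27) (-0.03,-4.31)

t = z/height = 1.5/2 = 0.75
s = 1 + (scale-1)·z/height = 1 + (1.46-1)·1.5/2 = 1.345000
θ = twist·z/height = -69°·1.5/2 = -51.7500° = -0.903208 rad
cos θ = 0.619094, sin θ = -0.785317 (intermediates below are computed at full precision and shown rounded to 5 d.p.)
v1: (-2,1.5) → rotate → (-0.06021,2.49927) → ×s → (-0.08099,3.36152) → (-0.08,3.36)
v2: (-1.5,-3.5) → rotate → (-3.67725,-0.98885) → ×s → (-4.94590,-1.33001) → (-4.95,-1.33)
v3: (-1,-4) → rotate → (-3.76036,-1.69106) → ×s → (-5.05769,-2.27447) → (-5.06,-2.27)
v4: (2.5,-2) → rotate → (-0.02290,-3.20148) → ×s → (-0.03080,-4.30599) → (-0.03,-4.31)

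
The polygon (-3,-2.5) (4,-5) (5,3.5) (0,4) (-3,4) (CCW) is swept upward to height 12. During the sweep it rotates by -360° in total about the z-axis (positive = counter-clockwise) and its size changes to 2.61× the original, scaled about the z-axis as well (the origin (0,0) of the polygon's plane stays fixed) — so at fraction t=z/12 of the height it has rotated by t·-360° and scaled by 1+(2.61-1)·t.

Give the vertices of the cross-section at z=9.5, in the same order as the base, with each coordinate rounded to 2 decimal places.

t = z/height = 9.5/12 = 0.791667
s = 1 + (scale-1)·z/height = 1 + (2.61-1)·9.5/12 = 2.274583
θ = twist·z/height = -360°·9.5/12 = -285.0000° = -4.974188 rad
cos θ = 0.258819, sin θ = 0.965926 (intermediates below are computed at full precision and shown rounded to 5 d.p.)
v1: (-3,-2.5) → rotate → (1.63836,-3.54483) → ×s → (3.72658,-8.06300) → (3.73,-8.06)
v2: (4,-5) → rotate → (5.86491,2.56961) → ×s → (13.34022,5.84479) → (13.34,5.84)
v3: (5,3.5) → rotate → (-2.08665,5.73550) → ×s → (-4.74625,13.04586) → (-4.75,13.05)
v4: (0,4) → rotate → (-3.86370,1.03528) → ×s → (-8.78832,2.35482) → (-8.79,2.35)
v5: (-3,4) → rotate → (-4.64016,-1.86250) → ×s → (-10.55443,-4.23641) → (-10.55,-4.24)

Cross-section at z=9.5: (3.73,-8.06) (13.34,5.84) (-4.75,13.05) (-8.79,2.35) (-10.55,-4.24)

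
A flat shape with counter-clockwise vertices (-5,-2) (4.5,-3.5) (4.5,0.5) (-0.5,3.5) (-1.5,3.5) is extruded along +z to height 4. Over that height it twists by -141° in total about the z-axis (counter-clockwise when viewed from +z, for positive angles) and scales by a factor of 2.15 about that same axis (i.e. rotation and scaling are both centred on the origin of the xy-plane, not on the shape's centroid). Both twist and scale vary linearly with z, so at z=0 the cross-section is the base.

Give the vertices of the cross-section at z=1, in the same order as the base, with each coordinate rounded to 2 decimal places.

Cross-section at z=1: (-6.74,1.61) (2.13,-7.02) (5.10,-2.82) (2.08,4.05) (1.02,4.79)

t = z/height = 1/4 = 0.25
s = 1 + (scale-1)·z/height = 1 + (2.15-1)·1/4 = 1.287500
θ = twist·z/height = -141°·1/4 = -35.2500° = -0.615229 rad
cos θ = 0.816642, sin θ = -0.577145 (intermediates below are computed at full precision and shown rounded to 5 d.p.)
v1: (-5,-2) → rotate → (-5.23750,1.25244) → ×s → (-6.74328,1.61252) → (-6.74,1.61)
v2: (4.5,-3.5) → rotate → (1.65488,-5.45540) → ×s → (2.13066,-7.02383) → (2.13,-7.02)
v3: (4.5,0.5) → rotate → (3.96346,-2.18883) → ×s → (5.10295,-2.81812) → (5.10,-2.82)
v4: (-0.5,3.5) → rotate → (1.61169,3.14682) → ×s → (2.07505,4.05153) → (2.08,4.05)
v5: (-1.5,3.5) → rotate → (0.79505,3.72396) → ×s → (1.02362,4.79460) → (1.02,4.79)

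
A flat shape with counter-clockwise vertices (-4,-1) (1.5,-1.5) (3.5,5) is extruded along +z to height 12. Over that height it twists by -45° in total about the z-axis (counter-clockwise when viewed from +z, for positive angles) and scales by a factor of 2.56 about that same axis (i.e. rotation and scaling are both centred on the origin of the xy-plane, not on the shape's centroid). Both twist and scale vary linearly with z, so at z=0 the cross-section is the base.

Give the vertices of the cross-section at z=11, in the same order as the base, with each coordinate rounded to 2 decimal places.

t = z/height = 11/12 = 0.916667
s = 1 + (scale-1)·z/height = 1 + (2.56-1)·11/12 = 2.430000
θ = twist·z/height = -45°·11/12 = -41.2500° = -0.719948 rad
cos θ = 0.751840, sin θ = -0.659346 (intermediates below are computed at full precision and shown rounded to 5 d.p.)
v1: (-4,-1) → rotate → (-3.66671,1.88554) → ×s → (-8.91009,4.58187) → (-8.91,4.58)
v2: (1.5,-1.5) → rotate → (0.13874,-2.11678) → ×s → (0.33714,-5.14377) → (0.34,-5.14)
v3: (3.5,5) → rotate → (5.92817,1.45149) → ×s → (14.40545,3.52712) → (14.41,3.53)

Cross-section at z=11: (-8.91,4.58) (0.34,-5.14) (14.41,3.53)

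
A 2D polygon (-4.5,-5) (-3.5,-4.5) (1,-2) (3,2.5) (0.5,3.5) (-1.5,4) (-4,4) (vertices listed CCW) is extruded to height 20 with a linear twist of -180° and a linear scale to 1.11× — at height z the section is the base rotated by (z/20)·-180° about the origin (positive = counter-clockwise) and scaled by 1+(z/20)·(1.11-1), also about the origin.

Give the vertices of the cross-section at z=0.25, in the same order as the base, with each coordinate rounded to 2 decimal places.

t = z/height = 0.25/20 = 0.0125
s = 1 + (scale-1)·z/height = 1 + (1.11-1)·0.25/20 = 1.001375
θ = twist·z/height = -180°·0.25/20 = -2.2500° = -0.039270 rad
cos θ = 0.999229, sin θ = -0.039260 (intermediates below are computed at full precision and shown rounded to 5 d.p.)
v1: (-4.5,-5) → rotate → (-4.69283,-4.81948) → ×s → (-4.69928,-4.82610) → (-4.70,-4.83)
v2: (-3.5,-4.5) → rotate → (-3.67397,-4.35912) → ×s → (-3.67902,-4.36512) → (-3.68,-4.37)
v3: (1,-2) → rotate → (0.92071,-2.03772) → ×s → (0.92198,-2.04052) → (0.92,-2.04)
v4: (3,2.5) → rotate → (3.09584,2.38029) → ×s → (3.10009,2.38357) → (3.10,2.38)
v5: (0.5,3.5) → rotate → (0.63702,3.47767) → ×s → (0.63790,3.48245) → (0.64,3.48)
v6: (-1.5,4) → rotate → (-1.34180,4.05581) → ×s → (-1.34365,4.06138) → (-1.34,4.06)
v7: (-4,4) → rotate → (-3.83988,4.15396) → ×s → (-3.84516,4.15967) → (-3.85,4.16)

Cross-section at z=0.25: (-4.70,-4.83) (-3.68,-4.37) (0.92,-2.04) (3.10,2.38) (0.64,3.48) (-1.34,4.06) (-3.85,4.16)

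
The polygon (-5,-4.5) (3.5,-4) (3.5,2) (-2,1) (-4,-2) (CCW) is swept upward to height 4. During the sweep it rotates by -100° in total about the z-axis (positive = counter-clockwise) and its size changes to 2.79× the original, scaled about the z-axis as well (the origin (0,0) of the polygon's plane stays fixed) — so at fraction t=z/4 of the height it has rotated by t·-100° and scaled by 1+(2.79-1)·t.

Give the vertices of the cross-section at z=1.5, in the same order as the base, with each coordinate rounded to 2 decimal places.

Cross-section at z=1.5: (-11.21,-0.88) (0.57,-8.86) (6.68,-0.91) (-1.63,3.36) (-7.34,1.42)

t = z/height = 1.5/4 = 0.375
s = 1 + (scale-1)·z/height = 1 + (2.79-1)·1.5/4 = 1.671250
θ = twist·z/height = -100°·1.5/4 = -37.5000° = -0.654498 rad
cos θ = 0.793353, sin θ = -0.608761 (intermediates below are computed at full precision and shown rounded to 5 d.p.)
v1: (-5,-4.5) → rotate → (-6.70619,-0.52628) → ×s → (-11.20773,-0.87955) → (-11.21,-0.88)
v2: (3.5,-4) → rotate → (0.34169,-5.30408) → ×s → (0.57105,-8.86444) → (0.57,-8.86)
v3: (3.5,2) → rotate → (3.99426,-0.54396) → ×s → (6.67541,-0.90909) → (6.68,-0.91)
v4: (-2,1) → rotate → (-0.97795,2.01088) → ×s → (-1.63439,3.36068) → (-1.63,3.36)
v5: (-4,-2) → rotate → (-4.39094,0.84834) → ×s → (-7.33835,1.41779) → (-7.34,1.42)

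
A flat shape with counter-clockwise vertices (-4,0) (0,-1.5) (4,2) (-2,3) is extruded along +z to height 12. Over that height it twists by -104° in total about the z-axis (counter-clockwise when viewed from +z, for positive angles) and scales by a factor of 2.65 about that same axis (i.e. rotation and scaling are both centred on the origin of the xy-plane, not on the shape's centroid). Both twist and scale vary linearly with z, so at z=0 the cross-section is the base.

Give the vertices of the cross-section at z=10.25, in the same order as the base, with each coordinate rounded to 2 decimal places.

Cross-section at z=10.25: (-0.20,9.64) (-3.61,-0.07) (5.01,-9.54) (7.13,4.96)

t = z/height = 10.25/12 = 0.854167
s = 1 + (scale-1)·z/height = 1 + (2.65-1)·10.25/12 = 2.409375
θ = twist·z/height = -104°·10.25/12 = -88.8333° = -1.550434 rad
cos θ = 0.020361, sin θ = -0.999793 (intermediates below are computed at full precision and shown rounded to 5 d.p.)
v1: (-4,0) → rotate → (-0.08144,3.99917) → ×s → (-0.19623,9.63550) → (-0.20,9.64)
v2: (0,-1.5) → rotate → (-1.49969,-0.03054) → ×s → (-3.61331,-0.07359) → (-3.61,-0.07)
v3: (4,2) → rotate → (2.08103,-3.95845) → ×s → (5.01398,-9.53739) → (5.01,-9.54)
v4: (-2,3) → rotate → (2.95866,2.06067) → ×s → (7.12851,4.96492) → (7.13,4.96)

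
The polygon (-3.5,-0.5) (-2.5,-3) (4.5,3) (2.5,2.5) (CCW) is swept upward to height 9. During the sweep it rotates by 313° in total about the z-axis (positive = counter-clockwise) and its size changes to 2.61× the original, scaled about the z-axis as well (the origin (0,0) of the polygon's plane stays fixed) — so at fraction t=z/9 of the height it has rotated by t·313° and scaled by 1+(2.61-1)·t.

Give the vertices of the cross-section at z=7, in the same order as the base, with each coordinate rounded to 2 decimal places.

t = z/height = 7/9 = 0.777778
s = 1 + (scale-1)·z/height = 1 + (2.61-1)·7/9 = 2.252222
θ = twist·z/height = 313°·7/9 = 243.4444° = 4.248907 rad
cos θ = -0.447065, sin θ = -0.894501 (intermediates below are computed at full precision and shown rounded to 5 d.p.)
v1: (-3.5,-0.5) → rotate → (1.11748,3.35429) → ×s → (2.51681,7.55460) → (2.52,7.55)
v2: (-2.5,-3) → rotate → (-1.56584,3.57745) → ×s → (-3.52662,8.05721) → (-3.53,8.06)
v3: (4.5,3) → rotate → (0.67171,-5.36645) → ×s → (1.51284,-12.08644) → (1.51,-12.09)
v4: (2.5,2.5) → rotate → (1.11859,-3.35392) → ×s → (2.51931,-7.55377) → (2.52,-7.55)

Cross-section at z=7: (2.52,7.55) (-3.53,8.06) (1.51,-12.09) (2.52,-7.55)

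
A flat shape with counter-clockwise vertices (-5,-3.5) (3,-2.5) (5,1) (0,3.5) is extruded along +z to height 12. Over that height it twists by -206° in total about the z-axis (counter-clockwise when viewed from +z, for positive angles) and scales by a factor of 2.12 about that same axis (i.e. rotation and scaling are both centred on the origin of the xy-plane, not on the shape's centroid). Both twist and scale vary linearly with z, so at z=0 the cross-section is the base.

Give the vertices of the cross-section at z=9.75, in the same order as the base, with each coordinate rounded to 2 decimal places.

t = z/height = 9.75/12 = 0.8125
s = 1 + (scale-1)·z/height = 1 + (2.12-1)·9.75/12 = 1.910000
θ = twist·z/height = -206°·9.75/12 = -167.3750° = -2.921245 rad
cos θ = -0.975821, sin θ = -0.218569 (intermediates below are computed at full precision and shown rounded to 5 d.p.)
v1: (-5,-3.5) → rotate → (4.11412,4.50822) → ×s → (7.85796,8.61070) → (7.86,8.61)
v2: (3,-2.5) → rotate → (-3.47389,1.78385) → ×s → (-6.63512,3.40715) → (-6.64,3.41)
v3: (5,1) → rotate → (-4.66054,-2.06867) → ×s → (-8.90163,-3.95115) → (-8.90,-3.95)
v4: (0,3.5) → rotate → (0.76499,-3.41538) → ×s → (1.46113,-6.52337) → (1.46,-6.52)

Cross-section at z=9.75: (7.86,8.61) (-6.64,3.41) (-8.90,-3.95) (1.46,-6.52)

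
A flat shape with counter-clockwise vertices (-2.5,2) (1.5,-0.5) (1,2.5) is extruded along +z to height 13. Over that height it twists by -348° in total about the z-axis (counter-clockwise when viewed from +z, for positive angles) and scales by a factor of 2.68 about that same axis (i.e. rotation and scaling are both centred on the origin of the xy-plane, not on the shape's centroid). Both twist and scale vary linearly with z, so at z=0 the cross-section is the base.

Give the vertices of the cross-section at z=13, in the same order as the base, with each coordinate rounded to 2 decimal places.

t = z/height = 13/13 = 1
s = 1 + (scale-1)·z/height = 1 + (2.68-1)·13/13 = 2.680000
θ = twist·z/height = -348°·13/13 = -348.0000° = -6.073746 rad
cos θ = 0.978148, sin θ = 0.207912 (intermediates below are computed at full precision and shown rounded to 5 d.p.)
v1: (-2.5,2) → rotate → (-2.86119,1.43652) → ×s → (-7.66800,3.84986) → (-7.67,3.85)
v2: (1.5,-0.5) → rotate → (1.57118,-0.17721) → ×s → (4.21076,-0.47491) → (4.21,-0.47)
v3: (1,2.5) → rotate → (0.45837,2.65328) → ×s → (1.22843,7.11079) → (1.23,7.11)

Cross-section at z=13: (-7.67,3.85) (4.21,-0.47) (1.23,7.11)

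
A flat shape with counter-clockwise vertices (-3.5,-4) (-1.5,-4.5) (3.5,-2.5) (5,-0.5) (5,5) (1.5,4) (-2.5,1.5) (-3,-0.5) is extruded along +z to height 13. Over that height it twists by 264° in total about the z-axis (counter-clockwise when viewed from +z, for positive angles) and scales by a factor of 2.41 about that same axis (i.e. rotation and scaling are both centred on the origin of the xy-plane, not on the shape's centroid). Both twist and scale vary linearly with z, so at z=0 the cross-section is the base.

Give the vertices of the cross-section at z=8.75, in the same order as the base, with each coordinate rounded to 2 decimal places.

Cross-section at z=8.75: (7.13,7.52) (3.27,8.65) (-6.62,5.14) (-9.70,1.37) (-10.13,-9.34) (-3.24,-7.67) (4.75,-3.12) (5.88,0.74)

t = z/height = 8.75/13 = 0.673077
s = 1 + (scale-1)·z/height = 1 + (2.41-1)·8.75/13 = 1.949038
θ = twist·z/height = 264°·8.75/13 = 177.6923° = 3.101316 rad
cos θ = -0.999189, sin θ = 0.040266 (intermediates below are computed at full precision and shown rounded to 5 d.p.)
v1: (-3.5,-4) → rotate → (3.65823,3.85583) → ×s → (7.13002,7.51515) → (7.13,7.52)
v2: (-1.5,-4.5) → rotate → (1.67998,4.43595) → ×s → (3.27435,8.64584) → (3.27,8.65)
v3: (3.5,-2.5) → rotate → (-3.39650,2.63890) → ×s → (-6.61990,5.14332) → (-6.62,5.14)
v4: (5,-0.5) → rotate → (-4.97581,0.70092) → ×s → (-9.69805,1.36613) → (-9.70,1.37)
v5: (5,5) → rotate → (-5.19727,-4.79462) → ×s → (-10.12969,-9.34489) → (-10.13,-9.34)
v6: (1.5,4) → rotate → (-1.65985,-3.93636) → ×s → (-3.23511,-7.67211) → (-3.24,-7.67)
v7: (-2.5,1.5) → rotate → (2.43757,-1.59945) → ×s → (4.75092,-3.11739) → (4.75,-3.12)
v8: (-3,-0.5) → rotate → (3.01770,0.37880) → ×s → (5.88161,0.73829) → (5.88,0.74)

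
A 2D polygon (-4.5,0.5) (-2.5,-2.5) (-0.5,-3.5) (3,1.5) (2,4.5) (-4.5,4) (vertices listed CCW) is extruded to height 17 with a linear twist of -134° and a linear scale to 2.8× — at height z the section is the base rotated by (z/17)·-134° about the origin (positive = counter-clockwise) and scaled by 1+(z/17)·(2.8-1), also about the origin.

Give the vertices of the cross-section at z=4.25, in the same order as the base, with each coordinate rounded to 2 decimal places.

Cross-section at z=4.25: (-5.04,4.21) (-5.02,-1.02) (-3.41,-3.83) (4.83,-0.59) (6.02,3.84) (-2.24,8.44)

t = z/height = 4.25/17 = 0.25
s = 1 + (scale-1)·z/height = 1 + (2.8-1)·4.25/17 = 1.450000
θ = twist·z/height = -134°·4.25/17 = -33.5000° = -0.584685 rad
cos θ = 0.833886, sin θ = -0.551937 (intermediates below are computed at full precision and shown rounded to 5 d.p.)
v1: (-4.5,0.5) → rotate → (-3.47652,2.90066) → ×s → (-5.04095,4.20596) → (-5.04,4.21)
v2: (-2.5,-2.5) → rotate → (-3.46456,-0.70487) → ×s → (-5.02361,-1.02206) → (-5.02,-1.02)
v3: (-0.5,-3.5) → rotate → (-2.34872,-2.64263) → ×s → (-3.40565,-3.83182) → (-3.41,-3.83)
v4: (3,1.5) → rotate → (3.32956,-0.40498) → ×s → (4.82787,-0.58722) → (4.83,-0.59)
v5: (2,4.5) → rotate → (4.15149,2.64861) → ×s → (6.01966,3.84049) → (6.02,3.84)
v6: (-4.5,4) → rotate → (-1.54474,5.81926) → ×s → (-2.23987,8.43793) → (-2.24,8.44)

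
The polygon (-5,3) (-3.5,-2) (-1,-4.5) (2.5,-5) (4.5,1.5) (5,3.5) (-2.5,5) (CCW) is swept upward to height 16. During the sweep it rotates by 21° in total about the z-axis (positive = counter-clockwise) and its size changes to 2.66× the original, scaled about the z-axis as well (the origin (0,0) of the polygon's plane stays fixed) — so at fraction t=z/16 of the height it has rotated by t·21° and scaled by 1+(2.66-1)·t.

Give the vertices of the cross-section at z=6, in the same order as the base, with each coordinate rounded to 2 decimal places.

Cross-section at z=6: (-8.70,3.71) (-5.18,-3.99) (-0.61,-7.45) (5.13,-7.48) (6.90,3.41) (7.26,6.74) (-5.13,7.48)

t = z/height = 6/16 = 0.375
s = 1 + (scale-1)·z/height = 1 + (2.66-1)·6/16 = 1.622500
θ = twist·z/height = 21°·6/16 = 7.8750° = 0.137445 rad
cos θ = 0.990569, sin θ = 0.137012 (intermediates below are computed at full precision and shown rounded to 5 d.p.)
v1: (-5,3) → rotate → (-5.36388,2.28665) → ×s → (-8.70290,3.71008) → (-8.70,3.71)
v2: (-3.5,-2) → rotate → (-3.19297,-2.46068) → ×s → (-5.18059,-3.99246) → (-5.18,-3.99)
v3: (-1,-4.5) → rotate → (-0.37401,-4.59457) → ×s → (-0.60684,-7.45470) → (-0.61,-7.45)
v4: (2.5,-5) → rotate → (3.16149,-4.61032) → ×s → (5.12951,-7.48024) → (5.13,-7.48)
v5: (4.5,1.5) → rotate → (4.25204,2.10241) → ×s → (6.89894,3.41116) → (6.90,3.41)
v6: (5,3.5) → rotate → (4.47330,4.15205) → ×s → (7.25793,6.73671) → (7.26,6.74)
v7: (-2.5,5) → rotate → (-3.16149,4.61032) → ×s → (-5.12951,7.48024) → (-5.13,7.48)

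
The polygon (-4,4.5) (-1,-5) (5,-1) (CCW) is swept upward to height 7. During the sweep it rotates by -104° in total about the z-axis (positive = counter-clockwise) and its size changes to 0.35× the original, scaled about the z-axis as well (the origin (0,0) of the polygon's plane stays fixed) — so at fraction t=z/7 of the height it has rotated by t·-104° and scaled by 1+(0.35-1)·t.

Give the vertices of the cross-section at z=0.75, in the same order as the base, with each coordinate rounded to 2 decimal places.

t = z/height = 0.75/7 = 0.107143
s = 1 + (scale-1)·z/height = 1 + (0.35-1)·0.75/7 = 0.930357
θ = twist·z/height = -104°·0.75/7 = -11.1429° = -0.194480 rad
cos θ = 0.981148, sin θ = -0.193256 (intermediates below are computed at full precision and shown rounded to 5 d.p.)
v1: (-4,4.5) → rotate → (-3.05494,5.18819) → ×s → (-2.84219,4.82687) → (-2.84,4.83)
v2: (-1,-5) → rotate → (-1.94743,-4.71249) → ×s → (-1.81180,-4.38430) → (-1.81,-4.38)
v3: (5,-1) → rotate → (4.71249,-1.94743) → ×s → (4.38430,-1.81180) → (4.38,-1.81)

Cross-section at z=0.75: (-2.84,4.83) (-1.81,-4.38) (4.38,-1.81)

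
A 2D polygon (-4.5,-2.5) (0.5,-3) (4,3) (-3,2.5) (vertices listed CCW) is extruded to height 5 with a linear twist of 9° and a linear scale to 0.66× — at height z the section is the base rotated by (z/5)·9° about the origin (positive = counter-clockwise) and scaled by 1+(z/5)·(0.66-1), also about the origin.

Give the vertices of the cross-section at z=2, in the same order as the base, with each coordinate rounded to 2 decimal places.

Cross-section at z=2: (-3.74,-2.40) (0.59,-2.56) (3.29,2.80) (-2.72,1.99)

t = z/height = 2/5 = 0.4
s = 1 + (scale-1)·z/height = 1 + (0.66-1)·2/5 = 0.864000
θ = twist·z/height = 9°·2/5 = 3.6000° = 0.062832 rad
cos θ = 0.998027, sin θ = 0.062791 (intermediates below are computed at full precision and shown rounded to 5 d.p.)
v1: (-4.5,-2.5) → rotate → (-4.33414,-2.77762) → ×s → (-3.74470,-2.39987) → (-3.74,-2.40)
v2: (0.5,-3) → rotate → (0.68738,-2.96268) → ×s → (0.59390,-2.55976) → (0.59,-2.56)
v3: (4,3) → rotate → (3.80374,3.24524) → ×s → (3.28643,2.80389) → (3.29,2.80)
v4: (-3,2.5) → rotate → (-3.15106,2.30670) → ×s → (-2.72251,1.99298) → (-2.72,1.99)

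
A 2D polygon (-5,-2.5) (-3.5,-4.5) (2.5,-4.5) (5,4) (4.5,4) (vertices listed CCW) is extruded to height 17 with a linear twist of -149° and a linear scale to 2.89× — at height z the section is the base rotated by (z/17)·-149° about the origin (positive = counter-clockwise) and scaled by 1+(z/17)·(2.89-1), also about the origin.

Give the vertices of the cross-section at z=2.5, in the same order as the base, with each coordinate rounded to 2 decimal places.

t = z/height = 2.5/17 = 0.147059
s = 1 + (scale-1)·z/height = 1 + (2.89-1)·2.5/17 = 1.277941
θ = twist·z/height = -149°·2.5/17 = -21.9118° = -0.382432 rad
cos θ = 0.927760, sin θ = -0.373178 (intermediates below are computed at full precision and shown rounded to 5 d.p.)
v1: (-5,-2.5) → rotate → (-5.57174,-0.45351) → ×s → (-7.12036,-0.57956) → (-7.12,-0.58)
v2: (-3.5,-4.5) → rotate → (-4.92646,-2.86879) → ×s → (-6.29573,-3.66615) → (-6.30,-3.67)
v3: (2.5,-4.5) → rotate → (0.64010,-5.10786) → ×s → (0.81801,-6.52755) → (0.82,-6.53)
v4: (5,4) → rotate → (6.13151,1.84515) → ×s → (7.83571,2.35799) → (7.84,2.36)
v5: (4.5,4) → rotate → (5.66763,2.03174) → ×s → (7.24290,2.59644) → (7.24,2.60)

Cross-section at z=2.5: (-7.12,-0.58) (-6.30,-3.67) (0.82,-6.53) (7.84,2.36) (7.24,2.60)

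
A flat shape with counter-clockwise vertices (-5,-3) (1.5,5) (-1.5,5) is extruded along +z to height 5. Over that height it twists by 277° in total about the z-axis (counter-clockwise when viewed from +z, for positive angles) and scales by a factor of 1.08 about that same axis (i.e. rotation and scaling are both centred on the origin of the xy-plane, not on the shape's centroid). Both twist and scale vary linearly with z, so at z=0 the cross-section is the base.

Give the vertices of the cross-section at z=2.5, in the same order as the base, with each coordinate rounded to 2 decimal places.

Cross-section at z=2.5: (5.96,-1.11) (-4.61,-2.86) (-2.28,-4.93)

t = z/height = 2.5/5 = 0.5
s = 1 + (scale-1)·z/height = 1 + (1.08-1)·2.5/5 = 1.040000
θ = twist·z/height = 277°·2.5/5 = 138.5000° = 2.417281 rad
cos θ = -0.748956, sin θ = 0.662620 (intermediates below are computed at full precision and shown rounded to 5 d.p.)
v1: (-5,-3) → rotate → (5.73264,-1.06623) → ×s → (5.96194,-1.10888) → (5.96,-1.11)
v2: (1.5,5) → rotate → (-4.43653,-2.75085) → ×s → (-4.61400,-2.86088) → (-4.61,-2.86)
v3: (-1.5,5) → rotate → (-2.18967,-4.73871) → ×s → (-2.27725,-4.92826) → (-2.28,-4.93)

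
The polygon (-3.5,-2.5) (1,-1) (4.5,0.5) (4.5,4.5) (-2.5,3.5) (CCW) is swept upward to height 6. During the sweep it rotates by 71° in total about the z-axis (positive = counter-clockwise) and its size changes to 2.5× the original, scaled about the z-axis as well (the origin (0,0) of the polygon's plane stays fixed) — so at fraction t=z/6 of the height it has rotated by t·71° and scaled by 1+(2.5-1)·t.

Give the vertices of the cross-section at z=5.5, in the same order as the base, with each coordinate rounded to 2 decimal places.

t = z/height = 5.5/6 = 0.916667
s = 1 + (scale-1)·z/height = 1 + (2.5-1)·5.5/6 = 2.375000
θ = twist·z/height = 71°·5.5/6 = 65.0833° = 1.135918 rad
cos θ = 0.421300, sin θ = 0.906922 (intermediates below are computed at full precision and shown rounded to 5 d.p.)
v1: (-3.5,-2.5) → rotate → (0.79276,-4.22747) → ×s → (1.88279,-10.04025) → (1.88,-10.04)
v2: (1,-1) → rotate → (1.32822,0.48562) → ×s → (3.15453,1.15335) → (3.15,1.15)
v3: (4.5,0.5) → rotate → (1.44239,4.29180) → ×s → (3.42567,10.19302) → (3.43,10.19)
v4: (4.5,4.5) → rotate → (-2.18530,5.97700) → ×s → (-5.19008,14.19536) → (-5.19,14.20)
v5: (-2.5,3.5) → rotate → (-4.22747,-0.79276) → ×s → (-10.04025,-1.88279) → (-10.04,-1.88)

Cross-section at z=5.5: (1.88,-10.04) (3.15,1.15) (3.43,10.19) (-5.19,14.20) (-10.04,-1.88)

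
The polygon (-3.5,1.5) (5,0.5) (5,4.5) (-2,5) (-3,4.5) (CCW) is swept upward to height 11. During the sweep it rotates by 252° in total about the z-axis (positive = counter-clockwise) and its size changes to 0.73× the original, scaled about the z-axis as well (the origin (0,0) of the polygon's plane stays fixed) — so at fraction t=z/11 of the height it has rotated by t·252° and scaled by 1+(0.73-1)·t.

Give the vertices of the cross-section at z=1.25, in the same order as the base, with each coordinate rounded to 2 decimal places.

Cross-section at z=1.25: (-3.67,-0.35) (4.02,2.75) (2.16,6.15) (-4.02,3.32) (-4.64,2.43)

t = z/height = 1.25/11 = 0.113636
s = 1 + (scale-1)·z/height = 1 + (0.73-1)·1.25/11 = 0.969318
θ = twist·z/height = 252°·1.25/11 = 28.6364° = 0.499799 rad
cos θ = 0.877679, sin θ = 0.479249 (intermediates below are computed at full precision and shown rounded to 5 d.p.)
v1: (-3.5,1.5) → rotate → (-3.79075,-0.36085) → ×s → (-3.67444,-0.34978) → (-3.67,-0.35)
v2: (5,0.5) → rotate → (4.14877,2.83508) → ×s → (4.02148,2.74810) → (4.02,2.75)
v3: (5,4.5) → rotate → (2.23177,6.34580) → ×s → (2.16330,6.15110) → (2.16,6.15)
v4: (-2,5) → rotate → (-4.15160,3.42990) → ×s → (-4.02422,3.32466) → (-4.02,3.32)
v5: (-3,4.5) → rotate → (-4.78966,2.51181) → ×s → (-4.64270,2.43474) → (-4.64,2.43)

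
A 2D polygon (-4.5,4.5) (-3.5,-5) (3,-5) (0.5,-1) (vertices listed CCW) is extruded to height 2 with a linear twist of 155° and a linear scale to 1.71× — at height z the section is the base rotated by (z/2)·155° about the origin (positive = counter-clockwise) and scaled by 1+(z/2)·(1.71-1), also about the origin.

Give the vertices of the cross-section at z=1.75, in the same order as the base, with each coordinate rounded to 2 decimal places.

Cross-section at z=1.75: (0.11,-10.32) (9.73,1.83) (2.19,9.20) (0.55,1.73)

t = z/height = 1.75/2 = 0.875
s = 1 + (scale-1)·z/height = 1 + (1.71-1)·1.75/2 = 1.621250
θ = twist·z/height = 155°·1.75/2 = 135.6250° = 2.367103 rad
cos θ = -0.714778, sin θ = 0.699352 (intermediates below are computed at full precision and shown rounded to 5 d.p.)
v1: (-4.5,4.5) → rotate → (0.06942,-6.36358) → ×s → (0.11255,-10.31696) → (0.11,-10.32)
v2: (-3.5,-5) → rotate → (5.99848,1.12616) → ×s → (9.72504,1.82579) → (9.73,1.83)
v3: (3,-5) → rotate → (1.35242,5.67194) → ×s → (2.19262,9.19564) → (2.19,9.20)
v4: (0.5,-1) → rotate → (0.34196,1.06445) → ×s → (0.55441,1.72575) → (0.55,1.73)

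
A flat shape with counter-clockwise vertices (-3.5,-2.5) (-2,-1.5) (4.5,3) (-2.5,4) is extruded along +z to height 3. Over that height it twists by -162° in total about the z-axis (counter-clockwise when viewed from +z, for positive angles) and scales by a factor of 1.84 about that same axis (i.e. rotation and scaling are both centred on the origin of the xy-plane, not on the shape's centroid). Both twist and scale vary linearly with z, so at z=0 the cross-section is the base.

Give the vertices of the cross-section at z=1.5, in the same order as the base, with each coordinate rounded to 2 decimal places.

Cross-section at z=1.5: (-4.28,4.35) (-2.55,2.47) (5.21,-5.64) (5.05,4.39)

t = z/height = 1.5/3 = 0.5
s = 1 + (scale-1)·z/height = 1 + (1.84-1)·1.5/3 = 1.420000
θ = twist·z/height = -162°·1.5/3 = -81.0000° = -1.413717 rad
cos θ = 0.156434, sin θ = -0.987688 (intermediates below are computed at full precision and shown rounded to 5 d.p.)
v1: (-3.5,-2.5) → rotate → (-3.01674,3.06582) → ×s → (-4.28377,4.35347) → (-4.28,4.35)
v2: (-2,-1.5) → rotate → (-1.79440,1.74072) → ×s → (-2.54805,2.47183) → (-2.55,2.47)
v3: (4.5,3) → rotate → (3.66702,-3.97529) → ×s → (5.20717,-5.64492) → (5.21,-5.64)
v4: (-2.5,4) → rotate → (3.55967,3.09496) → ×s → (5.05473,4.39484) → (5.05,4.39)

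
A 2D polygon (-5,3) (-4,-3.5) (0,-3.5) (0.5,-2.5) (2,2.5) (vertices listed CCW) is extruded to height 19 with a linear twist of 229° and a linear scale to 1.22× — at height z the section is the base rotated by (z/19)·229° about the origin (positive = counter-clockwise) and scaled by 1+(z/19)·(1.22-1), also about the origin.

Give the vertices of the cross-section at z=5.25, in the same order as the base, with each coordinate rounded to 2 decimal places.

Cross-section at z=5.25: (-5.23,-3.31) (1.41,-5.46) (3.32,-1.67) (2.61,-0.72) (-1.41,3.09)

t = z/height = 5.25/19 = 0.276316
s = 1 + (scale-1)·z/height = 1 + (1.22-1)·5.25/19 = 1.060789
θ = twist·z/height = 229°·5.25/19 = 63.2763° = 1.104380 rad
cos θ = 0.449688, sin θ = 0.893186 (intermediates below are computed at full precision and shown rounded to 5 d.p.)
v1: (-5,3) → rotate → (-4.92800,-3.11686) → ×s → (-5.22757,-3.30634) → (-5.23,-3.31)
v2: (-4,-3.5) → rotate → (1.32740,-5.14665) → ×s → (1.40809,-5.45951) → (1.41,-5.46)
v3: (0,-3.5) → rotate → (3.12615,-1.57391) → ×s → (3.31619,-1.66959) → (3.32,-1.67)
v4: (0.5,-2.5) → rotate → (2.45781,-0.67763) → ×s → (2.60722,-0.71882) → (2.61,-0.72)
v5: (2,2.5) → rotate → (-1.33359,2.91059) → ×s → (-1.41466,3.08753) → (-1.41,3.09)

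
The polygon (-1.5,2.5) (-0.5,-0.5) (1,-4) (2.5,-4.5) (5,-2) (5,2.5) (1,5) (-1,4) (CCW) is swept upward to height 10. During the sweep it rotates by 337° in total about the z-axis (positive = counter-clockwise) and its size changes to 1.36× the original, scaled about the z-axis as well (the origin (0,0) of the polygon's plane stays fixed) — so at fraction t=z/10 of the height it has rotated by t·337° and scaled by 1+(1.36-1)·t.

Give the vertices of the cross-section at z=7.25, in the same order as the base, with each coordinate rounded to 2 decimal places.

t = z/height = 7.25/10 = 0.725
s = 1 + (scale-1)·z/height = 1 + (1.36-1)·7.25/10 = 1.261000
θ = twist·z/height = 337°·7.25/10 = 244.3250° = 4.264276 rad
cos θ = -0.433266, sin θ = -0.901266 (intermediates below are computed at full precision and shown rounded to 5 d.p.)
v1: (-1.5,2.5) → rotate → (2.90306,0.26873) → ×s → (3.66076,0.33887) → (3.66,0.34)
v2: (-0.5,-0.5) → rotate → (-0.23400,0.66727) → ×s → (-0.29507,0.84142) → (-0.30,0.84)
v3: (1,-4) → rotate → (-4.03833,0.83180) → ×s → (-5.09233,1.04890) → (-5.09,1.05)
v4: (2.5,-4.5) → rotate → (-5.13886,-0.30347) → ×s → (-6.48011,-0.38267) → (-6.48,-0.38)
v5: (5,-2) → rotate → (-3.96886,-3.63980) → ×s → (-5.00473,-4.58979) → (-5.00,-4.59)
v6: (5,2.5) → rotate → (0.08684,-5.58950) → ×s → (0.10950,-7.04835) → (0.11,-7.05)
v7: (1,5) → rotate → (4.07306,-3.06760) → ×s → (5.13613,-3.86824) → (5.14,-3.87)
v8: (-1,4) → rotate → (4.03833,-0.83180) → ×s → (5.09233,-1.04890) → (5.09,-1.05)

Cross-section at z=7.25: (3.66,0.34) (-0.30,0.84) (-5.09,1.05) (-6.48,-0.38) (-5.00,-4.59) (0.11,-7.05) (5.14,-3.87) (5.09,-1.05)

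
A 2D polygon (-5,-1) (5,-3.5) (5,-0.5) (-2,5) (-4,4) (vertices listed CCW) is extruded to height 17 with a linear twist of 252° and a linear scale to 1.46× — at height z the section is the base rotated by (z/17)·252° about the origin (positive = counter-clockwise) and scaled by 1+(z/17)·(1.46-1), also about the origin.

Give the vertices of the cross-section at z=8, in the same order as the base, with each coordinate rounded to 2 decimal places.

t = z/height = 8/17 = 0.470588
s = 1 + (scale-1)·z/height = 1 + (1.46-1)·8/17 = 1.216471
θ = twist·z/height = 252°·8/17 = 118.5882° = 2.069755 rad
cos θ = -0.478512, sin θ = 0.878081 (intermediates below are computed at full precision and shown rounded to 5 d.p.)
v1: (-5,-1) → rotate → (3.27064,-3.91189) → ×s → (3.97864,-4.75870) → (3.98,-4.76)
v2: (5,-3.5) → rotate → (0.68073,6.06520) → ×s → (0.82808,7.37813) → (0.83,7.38)
v3: (5,-0.5) → rotate → (-1.95352,4.62966) → ×s → (-2.37640,5.63185) → (-2.38,5.63)
v4: (-2,5) → rotate → (-3.43338,-4.14872) → ×s → (-4.17661,-5.04680) → (-4.18,-5.05)
v5: (-4,4) → rotate → (-1.59828,-5.42637) → ×s → (-1.94426,-6.60102) → (-1.94,-6.60)

Cross-section at z=8: (3.98,-4.76) (0.83,7.38) (-2.38,5.63) (-4.18,-5.05) (-1.94,-6.60)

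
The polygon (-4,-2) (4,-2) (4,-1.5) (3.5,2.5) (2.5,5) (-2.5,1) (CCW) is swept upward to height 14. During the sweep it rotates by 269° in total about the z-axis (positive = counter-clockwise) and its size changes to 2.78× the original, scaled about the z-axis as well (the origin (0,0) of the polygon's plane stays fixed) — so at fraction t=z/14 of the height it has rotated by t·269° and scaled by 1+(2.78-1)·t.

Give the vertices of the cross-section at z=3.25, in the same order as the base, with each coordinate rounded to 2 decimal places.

Cross-section at z=3.25: (-0.11,-6.32) (5.12,3.70) (4.49,4.03) (-0.84,6.02) (-4.63,6.40) (-2.89,-2.48)

t = z/height = 3.25/14 = 0.232143
s = 1 + (scale-1)·z/height = 1 + (2.78-1)·3.25/14 = 1.413214
θ = twist·z/height = 269°·3.25/14 = 62.4464° = 1.089896 rad
cos θ = 0.462578, sin θ = 0.886579 (intermediates below are computed at full precision and shown rounded to 5 d.p.)
v1: (-4,-2) → rotate → (-0.07715,-4.47147) → ×s → (-0.10903,-6.31915) → (-0.11,-6.32)
v2: (4,-2) → rotate → (3.62347,2.62116) → ×s → (5.12074,3.70426) → (5.12,3.70)
v3: (4,-1.5) → rotate → (3.18018,2.85245) → ×s → (4.49427,4.03112) → (4.49,4.03)
v4: (3.5,2.5) → rotate → (-0.59742,4.25947) → ×s → (-0.84429,6.01954) → (-0.84,6.02)
v5: (2.5,5) → rotate → (-3.27645,4.52934) → ×s → (-4.63032,6.40092) → (-4.63,6.40)
v6: (-2.5,1) → rotate → (-2.04302,-1.75387) → ×s → (-2.88723,-2.47859) → (-2.89,-2.48)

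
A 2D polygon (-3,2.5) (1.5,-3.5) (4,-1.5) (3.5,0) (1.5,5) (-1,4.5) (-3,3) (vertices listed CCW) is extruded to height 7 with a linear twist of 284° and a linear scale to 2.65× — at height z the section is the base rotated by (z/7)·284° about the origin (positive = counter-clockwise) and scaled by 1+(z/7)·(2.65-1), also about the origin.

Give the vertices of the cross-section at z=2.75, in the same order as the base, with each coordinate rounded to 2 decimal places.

t = z/height = 2.75/7 = 0.392857
s = 1 + (scale-1)·z/height = 1 + (2.65-1)·2.75/7 = 1.648214
θ = twist·z/height = 284°·2.75/7 = 111.5714° = 1.947289 rad
cos θ = -0.367661, sin θ = 0.929960 (intermediates below are computed at full precision and shown rounded to 5 d.p.)
v1: (-3,2.5) → rotate → (-1.22192,-3.70903) → ×s → (-2.01398,-6.11328) → (-2.01,-6.11)
v2: (1.5,-3.5) → rotate → (2.70337,2.68175) → ×s → (4.45573,4.42010) → (4.46,4.42)
v3: (4,-1.5) → rotate → (-0.07570,4.27133) → ×s → (-0.12478,7.04007) → (-0.12,7.04)
v4: (3.5,0) → rotate → (-1.28681,3.25486) → ×s → (-2.12094,5.36471) → (-2.12,5.36)
v5: (1.5,5) → rotate → (-5.20129,-0.44336) → ×s → (-8.57284,-0.73076) → (-8.57,-0.73)
v6: (-1,4.5) → rotate → (-3.81716,-2.58443) → ×s → (-6.29150,-4.25970) → (-6.29,-4.26)
v7: (-3,3) → rotate → (-1.68690,-3.89286) → ×s → (-2.78037,-6.41627) → (-2.78,-6.42)

Cross-section at z=2.75: (-2.01,-6.11) (4.46,4.42) (-0.12,7.04) (-2.12,5.36) (-8.57,-0.73) (-6.29,-4.26) (-2.78,-6.42)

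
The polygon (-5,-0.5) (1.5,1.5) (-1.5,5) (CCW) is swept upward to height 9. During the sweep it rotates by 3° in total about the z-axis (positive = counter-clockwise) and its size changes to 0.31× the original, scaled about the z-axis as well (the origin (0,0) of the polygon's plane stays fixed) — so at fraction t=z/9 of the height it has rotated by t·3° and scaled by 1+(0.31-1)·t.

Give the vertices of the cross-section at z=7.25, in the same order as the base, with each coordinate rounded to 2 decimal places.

Cross-section at z=7.25: (-2.21,-0.32) (0.64,0.69) (-0.76,2.19)

t = z/height = 7.25/9 = 0.805556
s = 1 + (scale-1)·z/height = 1 + (0.31-1)·7.25/9 = 0.444167
θ = twist·z/height = 3°·7.25/9 = 2.4167° = 0.042179 rad
cos θ = 0.999111, sin θ = 0.042166 (intermediates below are computed at full precision and shown rounded to 5 d.p.)
v1: (-5,-0.5) → rotate → (-4.97447,-0.71039) → ×s → (-2.20949,-0.31553) → (-2.21,-0.32)
v2: (1.5,1.5) → rotate → (1.43542,1.56192) → ×s → (0.63756,0.69375) → (0.64,0.69)
v3: (-1.5,5) → rotate → (-1.70950,4.93230) → ×s → (-0.75930,2.19076) → (-0.76,2.19)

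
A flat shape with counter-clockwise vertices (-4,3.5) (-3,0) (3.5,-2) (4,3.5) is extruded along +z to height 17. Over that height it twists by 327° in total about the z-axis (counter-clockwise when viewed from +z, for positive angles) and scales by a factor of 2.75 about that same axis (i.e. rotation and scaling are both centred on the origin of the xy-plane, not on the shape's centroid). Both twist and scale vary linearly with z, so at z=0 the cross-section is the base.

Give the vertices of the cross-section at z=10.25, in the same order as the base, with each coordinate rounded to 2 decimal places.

t = z/height = 10.25/17 = 0.602941
s = 1 + (scale-1)·z/height = 1 + (2.75-1)·10.25/17 = 2.055147
θ = twist·z/height = 327°·10.25/17 = 197.1618° = 3.441122 rad
cos θ = -0.955475, sin θ = -0.295070 (intermediates below are computed at full precision and shown rounded to 5 d.p.)
v1: (-4,3.5) → rotate → (4.85465,-2.16388) → ×s → (9.97702,-4.44710) → (9.98,-4.45)
v2: (-3,0) → rotate → (2.86643,0.88521) → ×s → (5.89093,1.81924) → (5.89,1.82)
v3: (3.5,-2) → rotate → (-3.93431,0.87820) → ×s → (-8.08558,1.80484) → (-8.09,1.80)
v4: (4,3.5) → rotate → (-2.78916,-4.52445) → ×s → (-5.73212,-9.29840) → (-5.73,-9.30)

Cross-section at z=10.25: (9.98,-4.45) (5.89,1.82) (-8.09,1.80) (-5.73,-9.30)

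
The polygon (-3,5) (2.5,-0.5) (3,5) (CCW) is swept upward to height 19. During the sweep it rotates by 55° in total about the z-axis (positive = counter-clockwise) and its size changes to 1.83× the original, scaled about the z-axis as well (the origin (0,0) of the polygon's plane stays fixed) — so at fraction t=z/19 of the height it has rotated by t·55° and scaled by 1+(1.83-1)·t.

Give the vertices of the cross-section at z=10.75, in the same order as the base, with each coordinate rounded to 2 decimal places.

Cross-section at z=10.75: (-7.57,4.01) (3.53,1.27) (-0.02,8.57)

t = z/height = 10.75/19 = 0.565789
s = 1 + (scale-1)·z/height = 1 + (1.83-1)·10.75/19 = 1.469605
θ = twist·z/height = 55°·10.75/19 = 31.1184° = 0.543119 rad
cos θ = 0.856101, sin θ = 0.516809 (intermediates below are computed at full precision and shown rounded to 5 d.p.)
v1: (-3,5) → rotate → (-5.15235,2.73008) → ×s → (-7.57191,4.01214) → (-7.57,4.01)
v2: (2.5,-0.5) → rotate → (2.39866,0.86397) → ×s → (3.52508,1.26970) → (3.53,1.27)
v3: (3,5) → rotate → (-0.01574,5.83093) → ×s → (-0.02313,8.56917) → (-0.02,8.57)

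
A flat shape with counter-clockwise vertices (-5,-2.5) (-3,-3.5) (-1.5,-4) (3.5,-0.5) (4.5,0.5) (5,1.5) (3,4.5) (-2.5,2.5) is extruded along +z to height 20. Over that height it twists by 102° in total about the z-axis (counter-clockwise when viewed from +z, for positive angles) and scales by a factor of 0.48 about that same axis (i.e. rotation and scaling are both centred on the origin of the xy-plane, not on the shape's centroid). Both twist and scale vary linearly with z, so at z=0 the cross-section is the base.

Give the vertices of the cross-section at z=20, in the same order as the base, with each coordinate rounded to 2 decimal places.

t = z/height = 20/20 = 1
s = 1 + (scale-1)·z/height = 1 + (0.48-1)·20/20 = 0.480000
θ = twist·z/height = 102°·20/20 = 102.0000° = 1.780236 rad
cos θ = -0.207912, sin θ = 0.978148 (intermediates below are computed at full precision and shown rounded to 5 d.p.)
v1: (-5,-2.5) → rotate → (3.48493,-4.37096) → ×s → (1.67277,-2.09806) → (1.67,-2.10)
v2: (-3,-3.5) → rotate → (4.04725,-2.20675) → ×s → (1.94268,-1.05924) → (1.94,-1.06)
v3: (-1.5,-4) → rotate → (4.22446,-0.63557) → ×s → (2.02774,-0.30508) → (2.03,-0.31)
v4: (3.5,-0.5) → rotate → (-0.23862,3.52747) → ×s → (-0.11454,1.69319) → (-0.11,1.69)
v5: (4.5,0.5) → rotate → (-1.42468,4.29771) → ×s → (-0.68384,2.06290) → (-0.68,2.06)
v6: (5,1.5) → rotate → (-2.50678,4.57887) → ×s → (-1.20325,2.19786) → (-1.20,2.20)
v7: (3,4.5) → rotate → (-5.02540,1.99884) → ×s → (-2.41219,0.95944) → (-2.41,0.96)
v8: (-2.5,2.5) → rotate → (-1.92559,-2.96515) → ×s → (-0.92428,-1.42327) → (-0.92,-1.42)

Cross-section at z=20: (1.67,-2.10) (1.94,-1.06) (2.03,-0.31) (-0.11,1.69) (-0.68,2.06) (-1.20,2.20) (-2.41,0.96) (-0.92,-1.42)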